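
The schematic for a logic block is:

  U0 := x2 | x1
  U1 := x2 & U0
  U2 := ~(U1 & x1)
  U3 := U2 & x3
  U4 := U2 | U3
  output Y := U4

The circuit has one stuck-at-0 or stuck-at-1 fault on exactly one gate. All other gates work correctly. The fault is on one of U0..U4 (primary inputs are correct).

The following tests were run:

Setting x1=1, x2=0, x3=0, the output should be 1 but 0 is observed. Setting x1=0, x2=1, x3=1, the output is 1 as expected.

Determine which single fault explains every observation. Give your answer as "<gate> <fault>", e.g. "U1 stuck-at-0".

U1 stuck-at-1

Fault-free values for test 1 (x1=1, x2=0, x3=0): U0=1, U1=0, U2=1, U3=0, U4=1, giving Y=1. Observed 0.
Test 1: faults giving observed 0 are {U1 stuck-at-1, U2 stuck-at-0, U4 stuck-at-0}.
Test 2 (x1=0, x2=1, x3=1): fault-free U0=1, U1=1, U2=1, U3=1, U4=1 → 1; observed 1. Eliminates U2 stuck-at-0, U4 stuck-at-0.
Only U1 stuck-at-1 is consistent with every test.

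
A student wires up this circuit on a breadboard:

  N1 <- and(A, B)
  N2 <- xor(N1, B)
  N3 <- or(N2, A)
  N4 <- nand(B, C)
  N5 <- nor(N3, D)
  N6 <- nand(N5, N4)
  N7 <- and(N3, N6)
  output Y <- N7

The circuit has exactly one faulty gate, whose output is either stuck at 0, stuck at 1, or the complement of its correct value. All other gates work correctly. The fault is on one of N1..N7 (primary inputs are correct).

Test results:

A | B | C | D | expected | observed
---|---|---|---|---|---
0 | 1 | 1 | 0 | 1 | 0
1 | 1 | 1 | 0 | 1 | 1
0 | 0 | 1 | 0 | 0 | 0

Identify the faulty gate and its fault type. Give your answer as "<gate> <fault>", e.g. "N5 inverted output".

N2 stuck-at-0

Fault-free values for test 1 (A=0, B=1, C=1, D=0): N1=0, N2=1, N3=1, N4=0, N5=0, N6=1, N7=1, giving Y=1. Observed 0.
Test 1: faults giving observed 0 are {N1 stuck-at-1, N1 inverted output, N2 stuck-at-0, N2 inverted output, N3 stuck-at-0, N3 inverted output, N6 stuck-at-0, N6 inverted output, N7 stuck-at-0, N7 inverted output}.
Test 2 (A=1, B=1, C=1, D=0): fault-free N1=1, N2=0, N3=1, N4=0, N5=0, N6=1, N7=1 → 1; observed 1. Eliminates N3 stuck-at-0, N3 inverted output, N6 stuck-at-0, N6 inverted output, N7 stuck-at-0, N7 inverted output.
Test 3 (A=0, B=0, C=1, D=0): fault-free N1=0, N2=0, N3=0, N4=1, N5=1, N6=0, N7=0 → 0; observed 0. Eliminates N1 stuck-at-1, N1 inverted output, N2 inverted output.
Only N2 stuck-at-0 is consistent with every test.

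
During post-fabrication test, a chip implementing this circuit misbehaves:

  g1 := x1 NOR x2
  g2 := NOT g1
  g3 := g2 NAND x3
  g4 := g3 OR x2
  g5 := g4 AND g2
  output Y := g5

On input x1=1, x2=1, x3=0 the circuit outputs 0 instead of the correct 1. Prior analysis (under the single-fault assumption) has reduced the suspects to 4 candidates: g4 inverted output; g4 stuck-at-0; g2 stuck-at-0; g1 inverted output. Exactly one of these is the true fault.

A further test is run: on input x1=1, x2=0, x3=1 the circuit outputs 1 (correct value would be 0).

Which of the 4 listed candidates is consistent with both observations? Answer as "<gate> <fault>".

Evaluate each candidate on input x1=1, x2=0, x3=1:
  g4 inverted output: g1=0, g2=1, g3=0, g4=1 [inverted output], g5=1 → 1 — matches
  g4 stuck-at-0: g1=0, g2=1, g3=0, g4=0 [stuck-at-0], g5=0 → 0 — eliminated
  g2 stuck-at-0: g1=0, g2=0 [stuck-at-0], g3=1, g4=1, g5=0 → 0 — eliminated
  g1 inverted output: g1=1 [inverted output], g2=0, g3=1, g4=1, g5=0 → 0 — eliminated
Only g4 inverted output reproduces the observed 1.

g4 inverted output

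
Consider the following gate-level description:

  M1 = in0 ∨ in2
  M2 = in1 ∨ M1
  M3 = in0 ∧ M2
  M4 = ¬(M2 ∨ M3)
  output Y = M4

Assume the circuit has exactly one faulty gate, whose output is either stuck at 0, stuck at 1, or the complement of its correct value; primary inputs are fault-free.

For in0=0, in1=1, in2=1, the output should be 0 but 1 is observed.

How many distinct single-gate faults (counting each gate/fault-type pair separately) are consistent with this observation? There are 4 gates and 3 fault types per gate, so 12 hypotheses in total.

Fault-free: M1=1, M2=1, M3=0, M4=0 → 0. Observed 1.
  M1 stuck-at-0: output 0 ✗
  M1 stuck-at-1: output 0 ✗
  M1 inverted output: output 0 ✗
  M2 stuck-at-0: output 1 ✓
  M2 stuck-at-1: output 0 ✗
  M2 inverted output: output 1 ✓
  M3 stuck-at-0: output 0 ✗
  M3 stuck-at-1: output 0 ✗
  M3 inverted output: output 0 ✗
  M4 stuck-at-0: output 0 ✗
  M4 stuck-at-1: output 1 ✓
  M4 inverted output: output 1 ✓
Consistent faults: {M2 stuck-at-0, M2 inverted output, M4 stuck-at-1, M4 inverted output} — 4 in all.

4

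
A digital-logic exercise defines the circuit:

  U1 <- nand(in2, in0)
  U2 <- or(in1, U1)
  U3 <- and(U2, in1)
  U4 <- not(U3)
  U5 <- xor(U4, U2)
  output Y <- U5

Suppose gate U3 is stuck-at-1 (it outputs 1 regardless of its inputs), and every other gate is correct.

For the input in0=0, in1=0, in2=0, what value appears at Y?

1

Propagate with U3 forced: U1=1, U2=1, U3=1 [stuck-at-1], U4=0, U5=1.
So Y = 1. (Without the fault it would be 0.)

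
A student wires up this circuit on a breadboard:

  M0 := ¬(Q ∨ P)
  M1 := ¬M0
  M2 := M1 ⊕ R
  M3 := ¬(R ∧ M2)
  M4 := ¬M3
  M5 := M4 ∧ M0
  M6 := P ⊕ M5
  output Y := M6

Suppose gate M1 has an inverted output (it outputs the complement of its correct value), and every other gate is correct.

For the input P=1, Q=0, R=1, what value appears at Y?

1

Propagate with M1 forced: M0=0, M1=0 [inverted output], M2=1, M3=0, M4=1, M5=0, M6=1.
So Y = 1. (Same as the fault-free value — the fault is masked on this input.)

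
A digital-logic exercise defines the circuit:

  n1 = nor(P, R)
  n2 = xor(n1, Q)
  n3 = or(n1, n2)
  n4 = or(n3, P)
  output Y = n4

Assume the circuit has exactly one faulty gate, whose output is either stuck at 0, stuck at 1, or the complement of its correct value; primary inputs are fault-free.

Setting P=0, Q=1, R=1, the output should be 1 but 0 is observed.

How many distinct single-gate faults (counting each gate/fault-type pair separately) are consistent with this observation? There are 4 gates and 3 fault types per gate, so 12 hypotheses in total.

6

Fault-free: n1=0, n2=1, n3=1, n4=1 → 1. Observed 0.
  n1 stuck-at-0: output 1 ✗
  n1 stuck-at-1: output 1 ✗
  n1 inverted output: output 1 ✗
  n2 stuck-at-0: output 0 ✓
  n2 stuck-at-1: output 1 ✗
  n2 inverted output: output 0 ✓
  n3 stuck-at-0: output 0 ✓
  n3 stuck-at-1: output 1 ✗
  n3 inverted output: output 0 ✓
  n4 stuck-at-0: output 0 ✓
  n4 stuck-at-1: output 1 ✗
  n4 inverted output: output 0 ✓
Consistent faults: {n2 stuck-at-0, n2 inverted output, n3 stuck-at-0, n3 inverted output, n4 stuck-at-0, n4 inverted output} — 6 in all.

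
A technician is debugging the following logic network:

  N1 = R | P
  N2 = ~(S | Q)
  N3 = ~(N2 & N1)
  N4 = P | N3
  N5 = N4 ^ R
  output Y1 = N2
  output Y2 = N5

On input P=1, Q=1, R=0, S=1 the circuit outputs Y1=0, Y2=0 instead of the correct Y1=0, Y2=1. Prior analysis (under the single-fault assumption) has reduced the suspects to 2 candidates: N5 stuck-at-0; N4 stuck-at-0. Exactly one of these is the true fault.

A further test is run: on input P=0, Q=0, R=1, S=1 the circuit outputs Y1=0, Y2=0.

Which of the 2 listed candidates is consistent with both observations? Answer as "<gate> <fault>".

N5 stuck-at-0

Evaluate each candidate on input P=0, Q=0, R=1, S=1:
  N5 stuck-at-0: N1=1, N2=0, N3=1, N4=1, N5=0 [stuck-at-0] → Y1=0, Y2=0 — matches
  N4 stuck-at-0: N1=1, N2=0, N3=1, N4=0 [stuck-at-0], N5=1 → Y1=0, Y2=1 — eliminated
Only N5 stuck-at-0 reproduces the observed Y1=0, Y2=0.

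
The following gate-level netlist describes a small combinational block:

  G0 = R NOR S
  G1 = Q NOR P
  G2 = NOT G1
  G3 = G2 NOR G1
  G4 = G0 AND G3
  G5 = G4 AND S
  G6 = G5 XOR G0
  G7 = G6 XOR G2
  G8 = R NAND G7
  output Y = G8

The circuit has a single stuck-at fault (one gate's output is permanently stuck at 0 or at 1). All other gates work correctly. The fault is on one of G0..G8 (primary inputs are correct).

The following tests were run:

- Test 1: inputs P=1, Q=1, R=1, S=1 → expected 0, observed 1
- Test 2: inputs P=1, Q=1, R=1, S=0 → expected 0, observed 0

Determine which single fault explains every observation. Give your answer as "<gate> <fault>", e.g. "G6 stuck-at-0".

Fault-free values for test 1 (P=1, Q=1, R=1, S=1): G0=0, G1=0, G2=1, G3=0, G4=0, G5=0, G6=0, G7=1, G8=0, giving Y=0. Observed 1.
Test 1: faults giving observed 1 are {G0 stuck-at-1, G1 stuck-at-1, G2 stuck-at-0, G4 stuck-at-1, G5 stuck-at-1, G6 stuck-at-1, G7 stuck-at-0, G8 stuck-at-1}.
Test 2 (P=1, Q=1, R=1, S=0): fault-free G0=0, G1=0, G2=1, G3=0, G4=0, G5=0, G6=0, G7=1, G8=0 → 0; observed 0. Eliminates G0 stuck-at-1, G1 stuck-at-1, G2 stuck-at-0, G5 stuck-at-1, G6 stuck-at-1, G7 stuck-at-0, G8 stuck-at-1.
Only G4 stuck-at-1 is consistent with every test.

G4 stuck-at-1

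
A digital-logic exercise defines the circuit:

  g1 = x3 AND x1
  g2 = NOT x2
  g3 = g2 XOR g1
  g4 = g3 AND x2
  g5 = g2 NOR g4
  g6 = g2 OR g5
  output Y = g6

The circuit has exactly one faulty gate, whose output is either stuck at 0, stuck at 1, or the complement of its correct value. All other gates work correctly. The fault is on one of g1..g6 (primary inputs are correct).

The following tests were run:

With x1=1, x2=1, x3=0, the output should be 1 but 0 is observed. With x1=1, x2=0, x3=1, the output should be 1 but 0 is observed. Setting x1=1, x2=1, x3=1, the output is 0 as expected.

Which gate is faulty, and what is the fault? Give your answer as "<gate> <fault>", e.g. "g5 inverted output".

g6 stuck-at-0

Fault-free values for test 1 (x1=1, x2=1, x3=0): g1=0, g2=0, g3=0, g4=0, g5=1, g6=1, giving Y=1. Observed 0.
Test 1: faults giving observed 0 are {g1 stuck-at-1, g1 inverted output, g3 stuck-at-1, g3 inverted output, g4 stuck-at-1, g4 inverted output, g5 stuck-at-0, g5 inverted output, g6 stuck-at-0, g6 inverted output}.
Test 2 (x1=1, x2=0, x3=1): fault-free g1=1, g2=1, g3=0, g4=0, g5=0, g6=1 → 1; observed 0. Eliminates g1 stuck-at-1, g1 inverted output, g3 stuck-at-1, g3 inverted output, g4 stuck-at-1, g4 inverted output, g5 stuck-at-0, g5 inverted output.
Test 3 (x1=1, x2=1, x3=1): fault-free g1=1, g2=0, g3=1, g4=1, g5=0, g6=0 → 0; observed 0. Eliminates g6 inverted output.
Only g6 stuck-at-0 is consistent with every test.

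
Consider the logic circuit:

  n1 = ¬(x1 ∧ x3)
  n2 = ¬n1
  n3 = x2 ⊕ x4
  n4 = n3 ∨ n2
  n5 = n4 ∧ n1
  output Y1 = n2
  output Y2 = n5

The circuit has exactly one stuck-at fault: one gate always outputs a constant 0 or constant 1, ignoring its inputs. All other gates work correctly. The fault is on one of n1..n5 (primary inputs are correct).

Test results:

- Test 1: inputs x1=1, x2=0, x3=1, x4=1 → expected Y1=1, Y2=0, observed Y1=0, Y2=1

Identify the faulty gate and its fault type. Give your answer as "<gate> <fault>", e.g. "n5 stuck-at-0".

Fault-free values for test 1 (x1=1, x2=0, x3=1, x4=1): n1=0, n2=1, n3=1, n4=1, n5=0, giving Y1=1, Y2=0. Observed Y1=0, Y2=1.
Test 1: faults giving observed Y1=0, Y2=1 are {n1 stuck-at-1}.
Only n1 stuck-at-1 is consistent with every test.

n1 stuck-at-1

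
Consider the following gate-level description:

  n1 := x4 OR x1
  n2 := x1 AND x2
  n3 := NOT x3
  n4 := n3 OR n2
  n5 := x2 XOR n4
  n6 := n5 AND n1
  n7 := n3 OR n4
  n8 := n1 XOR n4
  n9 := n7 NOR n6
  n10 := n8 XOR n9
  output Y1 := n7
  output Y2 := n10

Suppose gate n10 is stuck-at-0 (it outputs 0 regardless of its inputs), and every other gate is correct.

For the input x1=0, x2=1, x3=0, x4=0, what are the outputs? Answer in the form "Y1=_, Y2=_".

Propagate with n10 forced: n1=0, n2=0, n3=1, n4=1, n5=0, n6=0, n7=1, n8=1, n9=0, n10=0 [stuck-at-0].
So the outputs are Y1=1, Y2=0. (Without the fault they would be Y1=1, Y2=1.)

Y1=1, Y2=0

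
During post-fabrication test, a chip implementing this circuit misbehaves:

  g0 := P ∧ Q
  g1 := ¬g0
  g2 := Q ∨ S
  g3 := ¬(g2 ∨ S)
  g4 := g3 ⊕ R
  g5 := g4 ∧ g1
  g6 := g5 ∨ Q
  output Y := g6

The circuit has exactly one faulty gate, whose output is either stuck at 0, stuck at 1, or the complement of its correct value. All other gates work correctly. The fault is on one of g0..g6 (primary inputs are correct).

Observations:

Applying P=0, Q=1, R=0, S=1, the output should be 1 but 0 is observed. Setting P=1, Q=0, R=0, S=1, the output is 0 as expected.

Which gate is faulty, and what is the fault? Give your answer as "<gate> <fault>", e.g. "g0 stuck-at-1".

Fault-free values for test 1 (P=0, Q=1, R=0, S=1): g0=0, g1=1, g2=1, g3=0, g4=0, g5=0, g6=1, giving Y=1. Observed 0.
Test 1: faults giving observed 0 are {g6 stuck-at-0, g6 inverted output}.
Test 2 (P=1, Q=0, R=0, S=1): fault-free g0=0, g1=1, g2=1, g3=0, g4=0, g5=0, g6=0 → 0; observed 0. Eliminates g6 inverted output.
Only g6 stuck-at-0 is consistent with every test.

g6 stuck-at-0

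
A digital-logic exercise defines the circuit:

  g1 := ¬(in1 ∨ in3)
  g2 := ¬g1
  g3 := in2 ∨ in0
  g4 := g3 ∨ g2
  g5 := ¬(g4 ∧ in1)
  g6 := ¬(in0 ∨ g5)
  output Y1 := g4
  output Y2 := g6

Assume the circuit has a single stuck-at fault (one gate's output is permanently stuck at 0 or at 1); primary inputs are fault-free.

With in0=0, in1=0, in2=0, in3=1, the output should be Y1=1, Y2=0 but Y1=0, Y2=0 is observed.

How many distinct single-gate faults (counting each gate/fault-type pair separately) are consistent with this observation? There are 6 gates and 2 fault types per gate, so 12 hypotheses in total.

Fault-free: g1=0, g2=1, g3=0, g4=1, g5=1, g6=0 → Y1=1, Y2=0. Observed Y1=0, Y2=0.
  g1 stuck-at-0: output Y1=1, Y2=0 ✗
  g1 stuck-at-1: output Y1=0, Y2=0 ✓
  g2 stuck-at-0: output Y1=0, Y2=0 ✓
  g2 stuck-at-1: output Y1=1, Y2=0 ✗
  g3 stuck-at-0: output Y1=1, Y2=0 ✗
  g3 stuck-at-1: output Y1=1, Y2=0 ✗
  g4 stuck-at-0: output Y1=0, Y2=0 ✓
  g4 stuck-at-1: output Y1=1, Y2=0 ✗
  g5 stuck-at-0: output Y1=1, Y2=1 ✗
  g5 stuck-at-1: output Y1=1, Y2=0 ✗
  g6 stuck-at-0: output Y1=1, Y2=0 ✗
  g6 stuck-at-1: output Y1=1, Y2=1 ✗
Consistent faults: {g1 stuck-at-1, g2 stuck-at-0, g4 stuck-at-0} — 3 in all.

3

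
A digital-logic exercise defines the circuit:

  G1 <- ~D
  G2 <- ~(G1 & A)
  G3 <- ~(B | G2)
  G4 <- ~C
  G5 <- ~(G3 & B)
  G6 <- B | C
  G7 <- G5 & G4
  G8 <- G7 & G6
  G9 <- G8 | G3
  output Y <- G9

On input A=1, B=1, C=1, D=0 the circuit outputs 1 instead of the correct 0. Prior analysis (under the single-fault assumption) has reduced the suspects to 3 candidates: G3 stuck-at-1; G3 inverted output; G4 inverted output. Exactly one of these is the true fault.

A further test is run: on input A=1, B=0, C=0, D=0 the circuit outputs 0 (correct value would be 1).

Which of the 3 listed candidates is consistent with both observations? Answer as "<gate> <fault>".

G3 inverted output

Evaluate each candidate on input A=1, B=0, C=0, D=0:
  G3 stuck-at-1: G1=1, G2=0, G3=1 [stuck-at-1], G4=1, G5=1, G6=0, G7=1, G8=0, G9=1 → 1 — eliminated
  G3 inverted output: G1=1, G2=0, G3=0 [inverted output], G4=1, G5=1, G6=0, G7=1, G8=0, G9=0 → 0 — matches
  G4 inverted output: G1=1, G2=0, G3=1, G4=0 [inverted output], G5=1, G6=0, G7=0, G8=0, G9=1 → 1 — eliminated
Only G3 inverted output reproduces the observed 0.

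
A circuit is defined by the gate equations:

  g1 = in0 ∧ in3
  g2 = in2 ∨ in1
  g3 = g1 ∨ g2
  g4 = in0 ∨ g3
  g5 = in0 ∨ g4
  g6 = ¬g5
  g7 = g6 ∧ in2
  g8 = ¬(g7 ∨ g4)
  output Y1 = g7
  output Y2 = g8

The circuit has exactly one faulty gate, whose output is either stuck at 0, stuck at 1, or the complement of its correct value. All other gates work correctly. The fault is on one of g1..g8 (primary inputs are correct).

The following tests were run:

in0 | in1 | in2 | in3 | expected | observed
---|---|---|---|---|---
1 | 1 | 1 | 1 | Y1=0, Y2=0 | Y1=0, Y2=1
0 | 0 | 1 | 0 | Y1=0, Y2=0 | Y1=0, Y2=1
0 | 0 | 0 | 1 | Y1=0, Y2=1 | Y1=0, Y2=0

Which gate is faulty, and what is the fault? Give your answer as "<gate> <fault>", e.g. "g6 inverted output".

Fault-free values for test 1 (in0=1, in1=1, in2=1, in3=1): g1=1, g2=1, g3=1, g4=1, g5=1, g6=0, g7=0, g8=0, giving Y1=0, Y2=0. Observed Y1=0, Y2=1.
Test 1: faults giving observed Y1=0, Y2=1 are {g4 stuck-at-0, g4 inverted output, g8 stuck-at-1, g8 inverted output}.
Test 2 (in0=0, in1=0, in2=1, in3=0): fault-free g1=0, g2=1, g3=1, g4=1, g5=1, g6=0, g7=0, g8=0 → Y1=0, Y2=0; observed Y1=0, Y2=1. Eliminates g4 stuck-at-0, g4 inverted output.
Test 3 (in0=0, in1=0, in2=0, in3=1): fault-free g1=0, g2=0, g3=0, g4=0, g5=0, g6=1, g7=0, g8=1 → Y1=0, Y2=1; observed Y1=0, Y2=0. Eliminates g8 stuck-at-1.
Only g8 inverted output is consistent with every test.

g8 inverted output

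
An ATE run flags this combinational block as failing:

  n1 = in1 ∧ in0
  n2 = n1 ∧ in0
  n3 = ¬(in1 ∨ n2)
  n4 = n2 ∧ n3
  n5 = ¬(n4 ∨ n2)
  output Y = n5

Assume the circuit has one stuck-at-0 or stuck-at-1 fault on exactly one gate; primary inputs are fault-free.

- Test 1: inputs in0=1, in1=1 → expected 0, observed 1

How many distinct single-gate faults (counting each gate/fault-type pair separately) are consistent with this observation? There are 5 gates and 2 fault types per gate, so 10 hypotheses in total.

Fault-free: n1=1, n2=1, n3=0, n4=0, n5=0 → 0. Observed 1.
  n1 stuck-at-0: output 1 ✓
  n1 stuck-at-1: output 0 ✗
  n2 stuck-at-0: output 1 ✓
  n2 stuck-at-1: output 0 ✗
  n3 stuck-at-0: output 0 ✗
  n3 stuck-at-1: output 0 ✗
  n4 stuck-at-0: output 0 ✗
  n4 stuck-at-1: output 0 ✗
  n5 stuck-at-0: output 0 ✗
  n5 stuck-at-1: output 1 ✓
Consistent faults: {n1 stuck-at-0, n2 stuck-at-0, n5 stuck-at-1} — 3 in all.

3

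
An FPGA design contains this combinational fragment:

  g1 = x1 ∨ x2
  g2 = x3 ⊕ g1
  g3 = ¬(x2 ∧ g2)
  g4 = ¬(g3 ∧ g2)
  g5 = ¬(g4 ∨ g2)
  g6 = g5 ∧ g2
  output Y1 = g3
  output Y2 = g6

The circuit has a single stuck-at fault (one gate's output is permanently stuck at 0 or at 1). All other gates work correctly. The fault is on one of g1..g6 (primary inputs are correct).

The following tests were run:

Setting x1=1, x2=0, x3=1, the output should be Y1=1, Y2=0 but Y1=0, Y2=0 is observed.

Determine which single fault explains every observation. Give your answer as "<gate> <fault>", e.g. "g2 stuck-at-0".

Fault-free values for test 1 (x1=1, x2=0, x3=1): g1=1, g2=0, g3=1, g4=1, g5=0, g6=0, giving Y1=1, Y2=0. Observed Y1=0, Y2=0.
Test 1: faults giving observed Y1=0, Y2=0 are {g3 stuck-at-0}.
Only g3 stuck-at-0 is consistent with every test.

g3 stuck-at-0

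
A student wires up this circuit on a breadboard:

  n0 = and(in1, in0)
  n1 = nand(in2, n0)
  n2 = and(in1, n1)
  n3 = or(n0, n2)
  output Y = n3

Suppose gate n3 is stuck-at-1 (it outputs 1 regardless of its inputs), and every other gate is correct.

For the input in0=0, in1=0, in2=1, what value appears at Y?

Propagate with n3 forced: n0=0, n1=1, n2=0, n3=1 [stuck-at-1].
So Y = 1. (Without the fault it would be 0.)

1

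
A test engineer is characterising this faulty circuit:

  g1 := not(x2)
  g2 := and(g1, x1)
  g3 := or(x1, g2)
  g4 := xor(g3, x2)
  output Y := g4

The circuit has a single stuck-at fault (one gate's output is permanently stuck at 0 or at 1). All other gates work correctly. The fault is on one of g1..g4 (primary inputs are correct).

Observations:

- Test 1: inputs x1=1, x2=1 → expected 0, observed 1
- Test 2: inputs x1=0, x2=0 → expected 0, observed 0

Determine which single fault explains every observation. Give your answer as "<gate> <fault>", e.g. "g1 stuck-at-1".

Fault-free values for test 1 (x1=1, x2=1): g1=0, g2=0, g3=1, g4=0, giving Y=0. Observed 1.
Test 1: faults giving observed 1 are {g3 stuck-at-0, g4 stuck-at-1}.
Test 2 (x1=0, x2=0): fault-free g1=1, g2=0, g3=0, g4=0 → 0; observed 0. Eliminates g4 stuck-at-1.
Only g3 stuck-at-0 is consistent with every test.

g3 stuck-at-0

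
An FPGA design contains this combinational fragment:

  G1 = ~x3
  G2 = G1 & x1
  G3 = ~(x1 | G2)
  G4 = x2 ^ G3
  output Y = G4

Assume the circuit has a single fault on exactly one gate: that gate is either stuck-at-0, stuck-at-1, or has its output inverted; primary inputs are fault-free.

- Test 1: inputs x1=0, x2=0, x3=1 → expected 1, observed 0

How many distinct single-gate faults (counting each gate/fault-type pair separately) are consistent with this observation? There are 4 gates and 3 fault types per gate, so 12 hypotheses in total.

6

Fault-free: G1=0, G2=0, G3=1, G4=1 → 1. Observed 0.
  G1 stuck-at-0: output 1 ✗
  G1 stuck-at-1: output 1 ✗
  G1 inverted output: output 1 ✗
  G2 stuck-at-0: output 1 ✗
  G2 stuck-at-1: output 0 ✓
  G2 inverted output: output 0 ✓
  G3 stuck-at-0: output 0 ✓
  G3 stuck-at-1: output 1 ✗
  G3 inverted output: output 0 ✓
  G4 stuck-at-0: output 0 ✓
  G4 stuck-at-1: output 1 ✗
  G4 inverted output: output 0 ✓
Consistent faults: {G2 stuck-at-1, G2 inverted output, G3 stuck-at-0, G3 inverted output, G4 stuck-at-0, G4 inverted output} — 6 in all.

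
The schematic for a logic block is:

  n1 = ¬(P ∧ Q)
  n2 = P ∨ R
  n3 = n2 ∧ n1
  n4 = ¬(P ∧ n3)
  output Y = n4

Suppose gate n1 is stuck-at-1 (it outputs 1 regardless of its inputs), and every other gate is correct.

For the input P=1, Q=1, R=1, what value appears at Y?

Propagate with n1 forced: n1=1 [stuck-at-1], n2=1, n3=1, n4=0.
So Y = 0. (Without the fault it would be 1.)

0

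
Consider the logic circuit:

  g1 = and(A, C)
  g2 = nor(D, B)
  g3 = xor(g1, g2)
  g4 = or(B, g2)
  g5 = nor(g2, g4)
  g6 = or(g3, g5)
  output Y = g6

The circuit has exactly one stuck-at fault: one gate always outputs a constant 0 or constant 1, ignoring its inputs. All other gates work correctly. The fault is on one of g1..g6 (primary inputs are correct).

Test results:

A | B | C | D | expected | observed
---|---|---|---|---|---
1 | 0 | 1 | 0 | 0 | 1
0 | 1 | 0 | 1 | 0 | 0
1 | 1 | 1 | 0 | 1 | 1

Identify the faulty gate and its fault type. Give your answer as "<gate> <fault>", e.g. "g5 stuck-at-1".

Fault-free values for test 1 (A=1, B=0, C=1, D=0): g1=1, g2=1, g3=0, g4=1, g5=0, g6=0, giving Y=0. Observed 1.
Test 1: faults giving observed 1 are {g1 stuck-at-0, g2 stuck-at-0, g3 stuck-at-1, g5 stuck-at-1, g6 stuck-at-1}.
Test 2 (A=0, B=1, C=0, D=1): fault-free g1=0, g2=0, g3=0, g4=1, g5=0, g6=0 → 0; observed 0. Eliminates g3 stuck-at-1, g5 stuck-at-1, g6 stuck-at-1.
Test 3 (A=1, B=1, C=1, D=0): fault-free g1=1, g2=0, g3=1, g4=1, g5=0, g6=1 → 1; observed 1. Eliminates g1 stuck-at-0.
Only g2 stuck-at-0 is consistent with every test.

g2 stuck-at-0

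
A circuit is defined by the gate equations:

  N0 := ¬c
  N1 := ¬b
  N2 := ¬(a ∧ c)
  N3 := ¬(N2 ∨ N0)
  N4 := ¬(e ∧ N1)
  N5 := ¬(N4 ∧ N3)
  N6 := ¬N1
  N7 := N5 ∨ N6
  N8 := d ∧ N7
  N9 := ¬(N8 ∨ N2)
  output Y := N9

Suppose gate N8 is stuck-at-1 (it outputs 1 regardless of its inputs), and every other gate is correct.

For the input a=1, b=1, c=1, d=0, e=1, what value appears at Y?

Propagate with N8 forced: N0=0, N1=0, N2=0, N3=1, N4=1, N5=0, N6=1, N7=1, N8=1 [stuck-at-1], N9=0.
So Y = 0. (Without the fault it would be 1.)

0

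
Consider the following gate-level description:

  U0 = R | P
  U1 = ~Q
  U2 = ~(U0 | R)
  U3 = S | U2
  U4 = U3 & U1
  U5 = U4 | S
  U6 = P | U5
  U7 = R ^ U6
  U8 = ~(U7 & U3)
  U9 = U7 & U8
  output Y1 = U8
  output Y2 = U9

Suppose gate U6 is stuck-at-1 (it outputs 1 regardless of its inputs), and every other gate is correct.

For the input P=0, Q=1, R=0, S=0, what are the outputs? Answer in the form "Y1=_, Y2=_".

Propagate with U6 forced: U0=0, U1=0, U2=1, U3=1, U4=0, U5=0, U6=1 [stuck-at-1], U7=1, U8=0, U9=0.
So the outputs are Y1=0, Y2=0. (Without the fault they would be Y1=1, Y2=0.)

Y1=0, Y2=0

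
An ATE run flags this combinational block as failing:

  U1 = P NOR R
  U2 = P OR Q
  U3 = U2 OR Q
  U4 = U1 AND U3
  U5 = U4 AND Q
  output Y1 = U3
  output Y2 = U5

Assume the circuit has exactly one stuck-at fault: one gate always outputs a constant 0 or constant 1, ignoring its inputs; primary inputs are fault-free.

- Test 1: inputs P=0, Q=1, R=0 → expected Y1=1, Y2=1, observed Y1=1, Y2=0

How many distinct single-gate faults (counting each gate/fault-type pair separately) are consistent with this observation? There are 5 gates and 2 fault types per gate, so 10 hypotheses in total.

3

Fault-free: U1=1, U2=1, U3=1, U4=1, U5=1 → Y1=1, Y2=1. Observed Y1=1, Y2=0.
  U1 stuck-at-0: output Y1=1, Y2=0 ✓
  U1 stuck-at-1: output Y1=1, Y2=1 ✗
  U2 stuck-at-0: output Y1=1, Y2=1 ✗
  U2 stuck-at-1: output Y1=1, Y2=1 ✗
  U3 stuck-at-0: output Y1=0, Y2=0 ✗
  U3 stuck-at-1: output Y1=1, Y2=1 ✗
  U4 stuck-at-0: output Y1=1, Y2=0 ✓
  U4 stuck-at-1: output Y1=1, Y2=1 ✗
  U5 stuck-at-0: output Y1=1, Y2=0 ✓
  U5 stuck-at-1: output Y1=1, Y2=1 ✗
Consistent faults: {U1 stuck-at-0, U4 stuck-at-0, U5 stuck-at-0} — 3 in all.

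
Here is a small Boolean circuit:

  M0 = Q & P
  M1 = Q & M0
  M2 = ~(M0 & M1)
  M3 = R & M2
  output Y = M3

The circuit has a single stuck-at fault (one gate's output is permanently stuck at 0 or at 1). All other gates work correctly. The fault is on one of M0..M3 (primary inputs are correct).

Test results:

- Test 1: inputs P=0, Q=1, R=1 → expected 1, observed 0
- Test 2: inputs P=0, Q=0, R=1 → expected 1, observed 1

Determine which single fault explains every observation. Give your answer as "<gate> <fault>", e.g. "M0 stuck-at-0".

M0 stuck-at-1

Fault-free values for test 1 (P=0, Q=1, R=1): M0=0, M1=0, M2=1, M3=1, giving Y=1. Observed 0.
Test 1: faults giving observed 0 are {M0 stuck-at-1, M2 stuck-at-0, M3 stuck-at-0}.
Test 2 (P=0, Q=0, R=1): fault-free M0=0, M1=0, M2=1, M3=1 → 1; observed 1. Eliminates M2 stuck-at-0, M3 stuck-at-0.
Only M0 stuck-at-1 is consistent with every test.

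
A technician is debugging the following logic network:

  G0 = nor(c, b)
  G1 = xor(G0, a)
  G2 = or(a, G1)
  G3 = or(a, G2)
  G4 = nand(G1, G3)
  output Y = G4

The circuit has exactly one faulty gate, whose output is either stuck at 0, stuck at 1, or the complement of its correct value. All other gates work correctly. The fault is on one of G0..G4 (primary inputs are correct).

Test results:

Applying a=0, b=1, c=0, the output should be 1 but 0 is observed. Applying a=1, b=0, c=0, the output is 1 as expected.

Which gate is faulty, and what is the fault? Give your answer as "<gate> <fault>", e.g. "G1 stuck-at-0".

Fault-free values for test 1 (a=0, b=1, c=0): G0=0, G1=0, G2=0, G3=0, G4=1, giving Y=1. Observed 0.
Test 1: faults giving observed 0 are {G0 stuck-at-1, G0 inverted output, G1 stuck-at-1, G1 inverted output, G4 stuck-at-0, G4 inverted output}.
Test 2 (a=1, b=0, c=0): fault-free G0=1, G1=0, G2=1, G3=1, G4=1 → 1; observed 1. Eliminates G0 inverted output, G1 stuck-at-1, G1 inverted output, G4 stuck-at-0, G4 inverted output.
Only G0 stuck-at-1 is consistent with every test.

G0 stuck-at-1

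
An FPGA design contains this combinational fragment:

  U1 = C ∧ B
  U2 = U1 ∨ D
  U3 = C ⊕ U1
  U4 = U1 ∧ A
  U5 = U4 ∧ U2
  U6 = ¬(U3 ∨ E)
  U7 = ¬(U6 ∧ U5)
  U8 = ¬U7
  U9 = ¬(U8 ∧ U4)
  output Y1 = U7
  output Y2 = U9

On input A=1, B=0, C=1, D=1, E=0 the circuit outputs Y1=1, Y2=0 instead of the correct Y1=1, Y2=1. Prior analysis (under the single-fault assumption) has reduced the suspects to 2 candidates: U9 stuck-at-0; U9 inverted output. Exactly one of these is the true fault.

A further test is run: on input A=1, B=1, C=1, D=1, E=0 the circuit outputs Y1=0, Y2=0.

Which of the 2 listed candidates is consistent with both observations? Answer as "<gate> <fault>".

Evaluate each candidate on input A=1, B=1, C=1, D=1, E=0:
  U9 stuck-at-0: U1=1, U2=1, U3=0, U4=1, U5=1, U6=1, U7=0, U8=1, U9=0 [stuck-at-0] → Y1=0, Y2=0 — matches
  U9 inverted output: U1=1, U2=1, U3=0, U4=1, U5=1, U6=1, U7=0, U8=1, U9=1 [inverted output] → Y1=0, Y2=1 — eliminated
Only U9 stuck-at-0 reproduces the observed Y1=0, Y2=0.

U9 stuck-at-0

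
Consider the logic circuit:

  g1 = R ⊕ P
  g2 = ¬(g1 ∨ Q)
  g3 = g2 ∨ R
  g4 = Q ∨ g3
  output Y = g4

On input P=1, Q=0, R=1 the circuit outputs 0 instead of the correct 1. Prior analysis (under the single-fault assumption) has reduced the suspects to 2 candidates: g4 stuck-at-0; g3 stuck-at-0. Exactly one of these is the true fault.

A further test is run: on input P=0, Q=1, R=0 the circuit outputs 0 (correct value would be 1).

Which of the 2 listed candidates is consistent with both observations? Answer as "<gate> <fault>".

Evaluate each candidate on input P=0, Q=1, R=0:
  g4 stuck-at-0: g1=0, g2=0, g3=0, g4=0 [stuck-at-0] → 0 — matches
  g3 stuck-at-0: g1=0, g2=0, g3=0 [stuck-at-0], g4=1 → 1 — eliminated
Only g4 stuck-at-0 reproduces the observed 0.

g4 stuck-at-0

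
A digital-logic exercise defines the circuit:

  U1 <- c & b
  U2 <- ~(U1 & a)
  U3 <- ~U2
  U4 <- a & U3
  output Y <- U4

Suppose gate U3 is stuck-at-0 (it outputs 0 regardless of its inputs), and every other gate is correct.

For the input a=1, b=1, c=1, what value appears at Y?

Propagate with U3 forced: U1=1, U2=0, U3=0 [stuck-at-0], U4=0.
So Y = 0. (Without the fault it would be 1.)

0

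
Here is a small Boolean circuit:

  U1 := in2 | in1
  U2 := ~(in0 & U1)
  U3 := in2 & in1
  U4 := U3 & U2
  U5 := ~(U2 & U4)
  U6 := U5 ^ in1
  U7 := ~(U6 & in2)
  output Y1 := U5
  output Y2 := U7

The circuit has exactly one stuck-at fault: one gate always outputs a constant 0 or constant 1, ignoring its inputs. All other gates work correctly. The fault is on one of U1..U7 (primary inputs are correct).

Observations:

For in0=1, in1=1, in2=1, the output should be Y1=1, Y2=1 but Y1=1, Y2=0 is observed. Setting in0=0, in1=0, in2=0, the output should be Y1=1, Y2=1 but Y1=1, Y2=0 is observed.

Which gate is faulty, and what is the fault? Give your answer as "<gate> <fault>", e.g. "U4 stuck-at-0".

Fault-free values for test 1 (in0=1, in1=1, in2=1): U1=1, U2=0, U3=1, U4=0, U5=1, U6=0, U7=1, giving Y1=1, Y2=1. Observed Y1=1, Y2=0.
Test 1: faults giving observed Y1=1, Y2=0 are {U6 stuck-at-1, U7 stuck-at-0}.
Test 2 (in0=0, in1=0, in2=0): fault-free U1=0, U2=1, U3=0, U4=0, U5=1, U6=1, U7=1 → Y1=1, Y2=1; observed Y1=1, Y2=0. Eliminates U6 stuck-at-1.
Only U7 stuck-at-0 is consistent with every test.

U7 stuck-at-0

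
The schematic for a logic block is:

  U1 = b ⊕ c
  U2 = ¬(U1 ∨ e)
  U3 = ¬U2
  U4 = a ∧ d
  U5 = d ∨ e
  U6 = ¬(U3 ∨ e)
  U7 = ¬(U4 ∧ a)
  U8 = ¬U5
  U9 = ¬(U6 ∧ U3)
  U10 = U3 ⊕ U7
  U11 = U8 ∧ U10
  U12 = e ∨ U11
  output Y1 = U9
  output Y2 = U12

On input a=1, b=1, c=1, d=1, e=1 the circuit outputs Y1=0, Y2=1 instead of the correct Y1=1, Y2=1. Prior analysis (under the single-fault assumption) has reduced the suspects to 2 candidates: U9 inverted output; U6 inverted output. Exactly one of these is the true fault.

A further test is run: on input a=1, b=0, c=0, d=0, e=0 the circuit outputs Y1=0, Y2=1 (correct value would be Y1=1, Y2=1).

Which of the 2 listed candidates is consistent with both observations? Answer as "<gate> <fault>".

Evaluate each candidate on input a=1, b=0, c=0, d=0, e=0:
  U9 inverted output: U1=0, U2=1, U3=0, U4=0, U5=0, U6=1, U7=1, U8=1, U9=0 [inverted output], U10=1, U11=1, U12=1 → Y1=0, Y2=1 — matches
  U6 inverted output: U1=0, U2=1, U3=0, U4=0, U5=0, U6=0 [inverted output], U7=1, U8=1, U9=1, U10=1, U11=1, U12=1 → Y1=1, Y2=1 — eliminated
Only U9 inverted output reproduces the observed Y1=0, Y2=1.

U9 inverted output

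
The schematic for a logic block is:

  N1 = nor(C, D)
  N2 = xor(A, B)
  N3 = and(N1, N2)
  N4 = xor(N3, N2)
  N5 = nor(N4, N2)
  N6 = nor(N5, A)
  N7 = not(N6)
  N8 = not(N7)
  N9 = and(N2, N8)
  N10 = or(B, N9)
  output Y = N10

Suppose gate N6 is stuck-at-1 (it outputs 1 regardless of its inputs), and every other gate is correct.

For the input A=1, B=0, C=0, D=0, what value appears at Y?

Propagate with N6 forced: N1=1, N2=1, N3=1, N4=0, N5=0, N6=1 [stuck-at-1], N7=0, N8=1, N9=1, N10=1.
So Y = 1. (Without the fault it would be 0.)

1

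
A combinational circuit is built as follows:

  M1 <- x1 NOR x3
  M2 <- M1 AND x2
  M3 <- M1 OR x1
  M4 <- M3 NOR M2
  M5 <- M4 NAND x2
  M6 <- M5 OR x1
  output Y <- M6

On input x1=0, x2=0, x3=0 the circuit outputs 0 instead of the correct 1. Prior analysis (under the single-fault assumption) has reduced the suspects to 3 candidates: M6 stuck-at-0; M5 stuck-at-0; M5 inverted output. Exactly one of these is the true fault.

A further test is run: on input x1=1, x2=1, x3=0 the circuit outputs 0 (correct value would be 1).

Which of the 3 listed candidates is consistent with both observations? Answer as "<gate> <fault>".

Evaluate each candidate on input x1=1, x2=1, x3=0:
  M6 stuck-at-0: M1=0, M2=0, M3=1, M4=0, M5=1, M6=0 [stuck-at-0] → 0 — matches
  M5 stuck-at-0: M1=0, M2=0, M3=1, M4=0, M5=0 [stuck-at-0], M6=1 → 1 — eliminated
  M5 inverted output: M1=0, M2=0, M3=1, M4=0, M5=0 [inverted output], M6=1 → 1 — eliminated
Only M6 stuck-at-0 reproduces the observed 0.

M6 stuck-at-0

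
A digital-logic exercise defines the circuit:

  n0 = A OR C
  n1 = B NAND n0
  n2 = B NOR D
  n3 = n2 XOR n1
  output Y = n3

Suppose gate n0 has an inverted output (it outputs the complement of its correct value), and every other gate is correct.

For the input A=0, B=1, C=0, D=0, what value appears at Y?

0

Propagate with n0 forced: n0=1 [inverted output], n1=0, n2=0, n3=0.
So Y = 0. (Without the fault it would be 1.)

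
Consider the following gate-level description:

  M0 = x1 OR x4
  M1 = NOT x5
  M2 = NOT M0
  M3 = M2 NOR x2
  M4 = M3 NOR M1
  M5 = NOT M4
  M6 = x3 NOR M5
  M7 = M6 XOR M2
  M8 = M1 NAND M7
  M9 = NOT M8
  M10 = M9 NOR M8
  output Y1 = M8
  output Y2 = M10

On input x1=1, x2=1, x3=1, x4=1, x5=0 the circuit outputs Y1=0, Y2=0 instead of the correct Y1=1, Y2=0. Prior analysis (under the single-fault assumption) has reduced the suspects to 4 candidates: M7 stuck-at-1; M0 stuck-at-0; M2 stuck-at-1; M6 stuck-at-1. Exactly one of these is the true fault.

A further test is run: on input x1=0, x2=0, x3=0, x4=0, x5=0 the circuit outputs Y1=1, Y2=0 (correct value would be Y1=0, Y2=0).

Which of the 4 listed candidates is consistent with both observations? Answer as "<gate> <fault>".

Evaluate each candidate on input x1=0, x2=0, x3=0, x4=0, x5=0:
  M7 stuck-at-1: M0=0, M1=1, M2=1, M3=0, M4=0, M5=1, M6=0, M7=1 [stuck-at-1], M8=0, M9=1, M10=0 → Y1=0, Y2=0 — eliminated
  M0 stuck-at-0: M0=0 [stuck-at-0], M1=1, M2=1, M3=0, M4=0, M5=1, M6=0, M7=1, M8=0, M9=1, M10=0 → Y1=0, Y2=0 — eliminated
  M2 stuck-at-1: M0=0, M1=1, M2=1 [stuck-at-1], M3=0, M4=0, M5=1, M6=0, M7=1, M8=0, M9=1, M10=0 → Y1=0, Y2=0 — eliminated
  M6 stuck-at-1: M0=0, M1=1, M2=1, M3=0, M4=0, M5=1, M6=1 [stuck-at-1], M7=0, M8=1, M9=0, M10=0 → Y1=1, Y2=0 — matches
Only M6 stuck-at-1 reproduces the observed Y1=1, Y2=0.

M6 stuck-at-1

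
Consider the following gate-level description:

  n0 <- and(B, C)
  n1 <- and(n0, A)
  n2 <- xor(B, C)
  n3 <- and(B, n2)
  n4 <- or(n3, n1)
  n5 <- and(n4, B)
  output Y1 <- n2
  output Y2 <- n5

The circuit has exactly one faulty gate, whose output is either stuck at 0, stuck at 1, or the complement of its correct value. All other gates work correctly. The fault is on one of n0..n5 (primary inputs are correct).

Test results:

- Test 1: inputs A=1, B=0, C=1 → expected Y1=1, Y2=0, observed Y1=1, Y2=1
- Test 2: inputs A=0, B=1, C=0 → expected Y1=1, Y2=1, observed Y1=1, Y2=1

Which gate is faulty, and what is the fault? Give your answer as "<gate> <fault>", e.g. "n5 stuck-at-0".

n5 stuck-at-1

Fault-free values for test 1 (A=1, B=0, C=1): n0=0, n1=0, n2=1, n3=0, n4=0, n5=0, giving Y1=1, Y2=0. Observed Y1=1, Y2=1.
Test 1: faults giving observed Y1=1, Y2=1 are {n5 stuck-at-1, n5 inverted output}.
Test 2 (A=0, B=1, C=0): fault-free n0=0, n1=0, n2=1, n3=1, n4=1, n5=1 → Y1=1, Y2=1; observed Y1=1, Y2=1. Eliminates n5 inverted output.
Only n5 stuck-at-1 is consistent with every test.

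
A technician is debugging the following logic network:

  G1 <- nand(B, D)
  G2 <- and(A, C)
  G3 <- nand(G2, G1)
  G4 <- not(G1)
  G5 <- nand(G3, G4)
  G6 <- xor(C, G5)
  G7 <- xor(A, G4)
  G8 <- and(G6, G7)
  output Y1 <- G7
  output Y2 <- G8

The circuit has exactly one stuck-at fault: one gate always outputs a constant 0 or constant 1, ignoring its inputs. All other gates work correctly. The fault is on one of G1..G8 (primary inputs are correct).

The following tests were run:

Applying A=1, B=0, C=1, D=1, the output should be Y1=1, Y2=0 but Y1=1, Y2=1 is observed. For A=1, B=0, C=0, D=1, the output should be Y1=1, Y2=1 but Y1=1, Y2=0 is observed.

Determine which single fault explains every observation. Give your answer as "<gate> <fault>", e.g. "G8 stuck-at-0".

G5 stuck-at-0

Fault-free values for test 1 (A=1, B=0, C=1, D=1): G1=1, G2=1, G3=0, G4=0, G5=1, G6=0, G7=1, G8=0, giving Y1=1, Y2=0. Observed Y1=1, Y2=1.
Test 1: faults giving observed Y1=1, Y2=1 are {G5 stuck-at-0, G6 stuck-at-1, G8 stuck-at-1}.
Test 2 (A=1, B=0, C=0, D=1): fault-free G1=1, G2=0, G3=1, G4=0, G5=1, G6=1, G7=1, G8=1 → Y1=1, Y2=1; observed Y1=1, Y2=0. Eliminates G6 stuck-at-1, G8 stuck-at-1.
Only G5 stuck-at-0 is consistent with every test.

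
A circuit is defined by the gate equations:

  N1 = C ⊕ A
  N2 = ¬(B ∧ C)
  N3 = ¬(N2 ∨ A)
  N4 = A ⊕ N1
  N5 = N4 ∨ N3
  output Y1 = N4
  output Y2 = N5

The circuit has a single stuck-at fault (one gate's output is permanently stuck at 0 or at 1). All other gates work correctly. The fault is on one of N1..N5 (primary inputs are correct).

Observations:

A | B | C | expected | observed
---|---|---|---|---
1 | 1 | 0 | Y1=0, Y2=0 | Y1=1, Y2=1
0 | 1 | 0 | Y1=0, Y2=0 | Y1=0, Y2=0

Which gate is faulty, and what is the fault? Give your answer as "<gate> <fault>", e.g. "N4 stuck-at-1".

N1 stuck-at-0

Fault-free values for test 1 (A=1, B=1, C=0): N1=1, N2=1, N3=0, N4=0, N5=0, giving Y1=0, Y2=0. Observed Y1=1, Y2=1.
Test 1: faults giving observed Y1=1, Y2=1 are {N1 stuck-at-0, N4 stuck-at-1}.
Test 2 (A=0, B=1, C=0): fault-free N1=0, N2=1, N3=0, N4=0, N5=0 → Y1=0, Y2=0; observed Y1=0, Y2=0. Eliminates N4 stuck-at-1.
Only N1 stuck-at-0 is consistent with every test.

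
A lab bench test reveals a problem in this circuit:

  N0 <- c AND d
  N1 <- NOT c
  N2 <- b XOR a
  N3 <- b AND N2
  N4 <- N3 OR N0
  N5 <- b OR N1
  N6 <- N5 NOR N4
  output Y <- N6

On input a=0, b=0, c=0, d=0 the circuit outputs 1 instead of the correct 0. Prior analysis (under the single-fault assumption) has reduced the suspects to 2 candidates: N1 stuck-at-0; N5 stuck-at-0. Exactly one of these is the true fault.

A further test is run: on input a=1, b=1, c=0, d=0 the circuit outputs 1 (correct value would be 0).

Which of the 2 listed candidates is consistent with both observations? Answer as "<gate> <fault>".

N5 stuck-at-0

Evaluate each candidate on input a=1, b=1, c=0, d=0:
  N1 stuck-at-0: N0=0, N1=0 [stuck-at-0], N2=0, N3=0, N4=0, N5=1, N6=0 → 0 — eliminated
  N5 stuck-at-0: N0=0, N1=1, N2=0, N3=0, N4=0, N5=0 [stuck-at-0], N6=1 → 1 — matches
Only N5 stuck-at-0 reproduces the observed 1.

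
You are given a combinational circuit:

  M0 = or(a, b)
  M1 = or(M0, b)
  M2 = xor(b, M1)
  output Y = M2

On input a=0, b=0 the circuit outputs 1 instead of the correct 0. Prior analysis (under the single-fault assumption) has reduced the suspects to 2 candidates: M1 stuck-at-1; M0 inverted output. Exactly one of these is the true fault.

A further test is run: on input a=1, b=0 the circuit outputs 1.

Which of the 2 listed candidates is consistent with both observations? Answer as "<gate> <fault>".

Evaluate each candidate on input a=1, b=0:
  M1 stuck-at-1: M0=1, M1=1 [stuck-at-1], M2=1 → 1 — matches
  M0 inverted output: M0=0 [inverted output], M1=0, M2=0 → 0 — eliminated
Only M1 stuck-at-1 reproduces the observed 1.

M1 stuck-at-1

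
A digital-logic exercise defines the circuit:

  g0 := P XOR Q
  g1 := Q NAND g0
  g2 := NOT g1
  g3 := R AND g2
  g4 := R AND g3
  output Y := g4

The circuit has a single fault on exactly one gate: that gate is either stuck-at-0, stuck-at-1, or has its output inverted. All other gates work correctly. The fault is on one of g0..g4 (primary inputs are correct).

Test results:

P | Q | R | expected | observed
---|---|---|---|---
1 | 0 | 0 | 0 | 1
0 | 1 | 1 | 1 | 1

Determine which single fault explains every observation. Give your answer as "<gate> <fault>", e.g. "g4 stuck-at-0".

Fault-free values for test 1 (P=1, Q=0, R=0): g0=1, g1=1, g2=0, g3=0, g4=0, giving Y=0. Observed 1.
Test 1: faults giving observed 1 are {g4 stuck-at-1, g4 inverted output}.
Test 2 (P=0, Q=1, R=1): fault-free g0=1, g1=0, g2=1, g3=1, g4=1 → 1; observed 1. Eliminates g4 inverted output.
Only g4 stuck-at-1 is consistent with every test.

g4 stuck-at-1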